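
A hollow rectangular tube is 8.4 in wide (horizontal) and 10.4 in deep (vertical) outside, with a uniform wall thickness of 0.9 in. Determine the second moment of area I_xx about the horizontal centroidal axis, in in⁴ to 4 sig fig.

Split into non-overlapping primitives; take the origin at the lower-left of the bounding box.
Outer rectangle: 8.4 × 10.4, A = 87.36 in², y = 5.2 in, Ī = 787.405 in⁴.
Inner void (subtracted): 6.6 × 8.6, A = 56.76 in², y = 5.2 in, Ī = 349.831 in⁴.
By symmetry the centroid is at mid-height, ȳ = 5.2 in.
All pieces are centred on the horizontal centroidal axis, so I = ΣĪ (holes subtracted) = 437.574 in⁴.

I_xx ≈ 437.6 in⁴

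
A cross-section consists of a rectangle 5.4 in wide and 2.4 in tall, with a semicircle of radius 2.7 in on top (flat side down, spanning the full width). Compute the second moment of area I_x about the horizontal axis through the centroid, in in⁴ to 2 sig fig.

Break the section into simple shapes (no overlaps), measuring from the bottom-left corner of the bounding box.
Rectangular body: 5.4 × 2.4, A = 12.96 in², y = 1.2 in, Ī = 6.221 in⁴.
Semicircular cap: semicircle r = 2.7, A = 11.45 in², y = 3.546 in, Ī = 5.833 in⁴.
Centroid: ȳ = ΣA·y / ΣA = 2.3 in.
Transfer each piece to the horizontal axis through the centroid using Ī + A·d² with d = y − 2.3:
  rectangular body: d = -1.1 in → contributes +21.92 in⁴
  semicircular cap: d = 1.245 in → contributes +23.6 in⁴
Total I = 45.51 in⁴.

I_x ≈ 46 in⁴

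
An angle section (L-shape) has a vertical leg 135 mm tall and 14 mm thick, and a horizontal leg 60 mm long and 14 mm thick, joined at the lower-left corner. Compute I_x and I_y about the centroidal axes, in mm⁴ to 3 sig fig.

Split into non-overlapping primitives; take the origin at the lower-left of the bounding box.
Vertical leg: 14 × 135, A = 1 890 mm², y = 67.5 mm, Ī = 2 870 438 mm⁴.
Horizontal leg (remainder): 46 × 14, A = 644 mm², y = 7 mm, Ī = 10 519 mm⁴.
Centroid: ȳ = ΣA·y / ΣA = 52.124 mm.
Transfer each piece to the centroidal x-axis using Ī + A·d² with d = y − 52.124:
  vertical leg: d = 15.376 mm → contributes +3 317 256 mm⁴
  horizontal leg (remainder): d = -45.124 mm → contributes +1 321 834 mm⁴
Total I = 4 639 090 mm⁴.
For the y-axis: x̄ = 14.624 mm.
Repeating about the centroidal y-axis gives I_y = 576 727 mm⁴.

I_x ≈ 4.64 × 10⁶ mm⁴, I_y ≈ 5.77 × 10⁵ mm⁴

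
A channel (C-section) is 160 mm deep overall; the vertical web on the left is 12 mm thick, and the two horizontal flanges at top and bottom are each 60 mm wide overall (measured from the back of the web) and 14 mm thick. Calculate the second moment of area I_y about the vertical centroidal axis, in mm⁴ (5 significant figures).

Treat the section as a set of non-overlapping primitives; coordinates are from the bounding-box lower-left.
Web: 12 × 160, A = 1 920 mm², x = 6 mm, Ī = 23 040 mm⁴.
Top flange (beyond web): 48 × 14, A = 672 mm², x = 36 mm, Ī = 129 024 mm⁴.
Bottom flange (beyond web): 48 × 14, A = 672 mm², x = 36 mm, Ī = 129 024 mm⁴.
Centroid: x̄ = ΣA·x / ΣA = 18.35294 mm.
Transfer each piece to the vertical centroidal axis using Ī + A·d² with d = x − 18.35294:
  web: d = -12.35294 mm → contributes +316022.7 mm⁴
  top flange (beyond web): d = 17.64706 mm → contributes +338297.4 mm⁴
  bottom flange (beyond web): d = 17.64706 mm → contributes +338297.4 mm⁴
Total I = 992617.4 mm⁴.

I_y ≈ 9.9262 × 10⁵ mm⁴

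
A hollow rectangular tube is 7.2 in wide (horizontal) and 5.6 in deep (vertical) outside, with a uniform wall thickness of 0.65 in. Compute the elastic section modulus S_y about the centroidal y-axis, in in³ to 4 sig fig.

Split into non-overlapping primitives; take the origin at the lower-left of the bounding box.
Outer rectangle: 7.2 × 5.6, A = 40.32 in², x = 3.6 in, Ī = 174.182 in⁴.
Inner void (subtracted): 5.9 × 4.3, A = 25.37 in², x = 3.6 in, Ī = 73.5941 in⁴.
By symmetry the centroid is at mid-width, x̄ = 3.6 in.
All pieces are centred on the centroidal y-axis, so I = ΣĪ (holes subtracted) = 100.588 in⁴.
Extreme fibre distance c = 3.6 in; S = I/c = 27.9412 in³.

S_y ≈ 27.94 in³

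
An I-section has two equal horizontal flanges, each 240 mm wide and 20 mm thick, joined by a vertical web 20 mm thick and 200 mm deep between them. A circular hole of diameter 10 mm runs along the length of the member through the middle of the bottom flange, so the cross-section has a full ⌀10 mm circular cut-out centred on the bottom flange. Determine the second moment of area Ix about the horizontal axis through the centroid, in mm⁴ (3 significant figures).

Decompose the section into non-overlapping parts with the origin at the bottom-left of its bounding rectangle.
Bottom flange: 240 × 20, A = 4 800 mm², y = 10 mm, Ī = 160 000 mm⁴.
Web: 20 × 200, A = 4 000 mm², y = 120 mm, Ī = 13 333 333 mm⁴.
Top flange: 240 × 20, A = 4 800 mm², y = 230 mm, Ī = 160 000 mm⁴.
Hole (subtracted): ⌀10, A = 78.54 mm², y = 10 mm, Ī = 490.87 mm⁴.
Centroid: ȳ = ΣA·y / ΣA = 120.64 mm.
Transfer each piece to the horizontal axis through the centroid using Ī + A·d² with d = y − 120.64:
  bottom flange: d = -110.64 mm → contributes +58 916 678 mm⁴
  web: d = -0.63894 mm → contributes +13 334 966 mm⁴
  top flange: d = 109.36 mm → contributes +57 567 241 mm⁴
  hole: d = -110.64 mm → contributes −961 895 mm⁴
Total I = 128 856 991 mm⁴.

Ix ≈ 1.29 × 10⁸ mm⁴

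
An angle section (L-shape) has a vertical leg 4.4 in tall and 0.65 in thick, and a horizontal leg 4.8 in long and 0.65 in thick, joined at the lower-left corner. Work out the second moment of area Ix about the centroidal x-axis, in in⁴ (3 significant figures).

Ix ≈ 9.59 in⁴

Split into non-overlapping primitives; take the origin at the lower-left of the bounding box.
Vertical leg: 0.65 × 4.4, A = 2.86 in², y = 2.2 in, Ī = 4.6141 in⁴.
Horizontal leg (remainder): 4.15 × 0.65, A = 2.6975 in², y = 0.325 in, Ī = 0.094974 in⁴.
Centroid: ȳ = ΣA·y / ΣA = 1.2899 in.
Transfer each piece to the centroidal x-axis using Ī + A·d² with d = y − 1.2899:
  vertical leg: d = 0.91009 in → contributes +6.983 in⁴
  horizontal leg (remainder): d = -0.96491 in → contributes +2.6065 in⁴
Total I = 9.5895 in⁴.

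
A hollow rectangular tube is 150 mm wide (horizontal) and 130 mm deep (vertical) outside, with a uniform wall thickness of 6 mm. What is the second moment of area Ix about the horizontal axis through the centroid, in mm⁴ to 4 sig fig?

Ix ≈ 8.568 × 10⁶ mm⁴

Treat the section as a set of non-overlapping primitives; coordinates are from the bounding-box lower-left.
Outer rectangle: 150 × 130, A = 19 500 mm², y = 65 mm, Ī = 27 462 500 mm⁴.
Inner void (subtracted): 138 × 118, A = 16 284 mm², y = 65 mm, Ī = 18 894 868 mm⁴.
By symmetry the centroid is at mid-height, ȳ = 65 mm.
All pieces are centred on the horizontal axis through the centroid, so I = ΣĪ (holes subtracted) = 8 567 632 mm⁴.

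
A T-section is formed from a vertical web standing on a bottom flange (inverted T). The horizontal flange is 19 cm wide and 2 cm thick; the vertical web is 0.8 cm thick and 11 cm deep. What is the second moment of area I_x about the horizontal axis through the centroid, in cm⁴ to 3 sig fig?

I_x ≈ 403 cm⁴

Decompose the section into non-overlapping parts with the origin at the bottom-left of its bounding rectangle.
Flange: 19 × 2, A = 38 cm², y = 1 cm, Ī = 12.667 cm⁴.
Web: 0.8 × 11, A = 8.8 cm², y = 7.5 cm, Ī = 88.733 cm⁴.
Centroid: ȳ = ΣA·y / ΣA = 2.2222 cm.
Transfer each piece to the horizontal axis through the centroid using Ī + A·d² with d = y − 2.2222:
  flange: d = -1.2222 cm → contributes +69.432 cm⁴
  web: d = 5.2778 cm → contributes +333.86 cm⁴
Total I = 403.29 cm⁴.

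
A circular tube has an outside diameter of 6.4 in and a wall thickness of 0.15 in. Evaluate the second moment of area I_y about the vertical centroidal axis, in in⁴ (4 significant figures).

I_y ≈ 14.39 in⁴

Break the section into simple shapes (no overlaps), measuring from the bottom-left corner of the bounding box.
Outer circle: ⌀6.4, A = 32.1699 in², x = 3.2 in, Ī = 82.355 in⁴.
Bore (subtracted): ⌀6.1, A = 29.2247 in², x = 3.2 in, Ī = 67.9656 in⁴.
By symmetry the centroid is at mid-width, x̄ = 3.2 in.
All pieces are centred on the vertical centroidal axis, so I = ΣĪ (holes subtracted) = 14.3894 in⁴.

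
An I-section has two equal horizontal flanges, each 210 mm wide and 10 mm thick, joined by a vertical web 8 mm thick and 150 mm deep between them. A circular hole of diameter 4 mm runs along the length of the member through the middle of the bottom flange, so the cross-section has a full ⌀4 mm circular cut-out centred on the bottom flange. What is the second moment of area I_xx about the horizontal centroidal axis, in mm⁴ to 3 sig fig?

Decompose the section into non-overlapping parts with the origin at the bottom-left of its bounding rectangle.
Bottom flange: 210 × 10, A = 2 100 mm², y = 5 mm, Ī = 17 500 mm⁴.
Web: 8 × 150, A = 1 200 mm², y = 85 mm, Ī = 2 250 000 mm⁴.
Top flange: 210 × 10, A = 2 100 mm², y = 165 mm, Ī = 17 500 mm⁴.
Hole (subtracted): ⌀4, A = 12.566 mm², y = 5 mm, Ī = 12.566 mm⁴.
Centroid: ȳ = ΣA·y / ΣA = 85.187 mm.
Transfer each piece to the horizontal centroidal axis using Ī + A·d² with d = y − 85.187:
  bottom flange: d = -80.187 mm → contributes +13 520 272 mm⁴
  web: d = -0.1866 mm → contributes +2 250 042 mm⁴
  top flange: d = 79.813 mm → contributes +13 394 875 mm⁴
  hole: d = -80.187 mm → contributes −80 813 mm⁴
Total I = 29 084 375 mm⁴.

I_xx ≈ 2.91 × 10⁷ mm⁴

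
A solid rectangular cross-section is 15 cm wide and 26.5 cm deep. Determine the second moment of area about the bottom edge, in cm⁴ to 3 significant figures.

The section: 15 × 26.5, A = 397.5 cm², y = 13.25 cm, Ī = 23 262 cm⁴.
Transfer it to the bottom edge using Ī + A·d² with d = y − 0:
  the section: d = 13.25 cm → contributes +93 048 cm⁴
Total I = 93 048 cm⁴.

I_base ≈ 9.30 × 10⁴ cm⁴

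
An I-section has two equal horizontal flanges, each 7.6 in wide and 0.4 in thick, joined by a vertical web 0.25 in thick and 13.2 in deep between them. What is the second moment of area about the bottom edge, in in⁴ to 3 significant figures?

Treat the section as a set of non-overlapping primitives; coordinates are from the bounding-box lower-left.
Bottom flange: 7.6 × 0.4, A = 3.04 in², y = 0.2 in, Ī = 0.040533 in⁴.
Web: 0.25 × 13.2, A = 3.3 in², y = 7 in, Ī = 47.916 in⁴.
Top flange: 7.6 × 0.4, A = 3.04 in², y = 13.8 in, Ī = 0.040533 in⁴.
Transfer each piece to the bottom edge using Ī + A·d² with d = y − 0:
  bottom flange: d = 0.2 in → contributes +0.16213 in⁴
  web: d = 7 in → contributes +209.62 in⁴
  top flange: d = 13.8 in → contributes +578.98 in⁴
Total I = 788.76 in⁴.

I_base ≈ 789 in⁴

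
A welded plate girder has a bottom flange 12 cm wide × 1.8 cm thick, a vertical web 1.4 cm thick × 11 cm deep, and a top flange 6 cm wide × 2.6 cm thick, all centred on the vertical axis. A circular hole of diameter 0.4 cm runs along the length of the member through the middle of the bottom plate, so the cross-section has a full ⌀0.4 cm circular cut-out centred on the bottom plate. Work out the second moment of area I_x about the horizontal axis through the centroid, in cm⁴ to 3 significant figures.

I_x ≈ 1750 cm⁴

Treat the section as a set of non-overlapping primitives; coordinates are from the bounding-box lower-left.
Bottom plate: 12 × 1.8, A = 21.6 cm², y = 0.9 cm, Ī = 5.832 cm⁴.
Web plate: 1.4 × 11, A = 15.4 cm², y = 7.3 cm, Ī = 155.28 cm⁴.
Top plate: 6 × 2.6, A = 15.6 cm², y = 14.1 cm, Ī = 8.788 cm⁴.
Hole (subtracted): ⌀0.4, A = 0.12566 cm², y = 0.9 cm, Ī = 0.0012566 cm⁴.
Centroid: ȳ = ΣA·y / ΣA = 6.7025 cm.
Transfer each piece to the horizontal axis through the centroid using Ī + A·d² with d = y − 6.7025:
  bottom plate: d = -5.8025 cm → contributes +733.07 cm⁴
  web plate: d = 0.59754 cm → contributes +160.78 cm⁴
  top plate: d = 7.3975 cm → contributes +862.48 cm⁴
  hole: d = -5.8025 cm → contributes −4.2322 cm⁴
Total I = 1752.1 cm⁴.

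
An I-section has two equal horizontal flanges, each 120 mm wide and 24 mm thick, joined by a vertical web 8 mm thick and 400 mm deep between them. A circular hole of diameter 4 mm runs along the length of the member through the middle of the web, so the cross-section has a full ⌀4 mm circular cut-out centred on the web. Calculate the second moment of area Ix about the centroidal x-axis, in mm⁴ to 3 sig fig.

Treat the section as a set of non-overlapping primitives; coordinates are from the bounding-box lower-left.
Bottom flange: 120 × 24, A = 2 880 mm², y = 12 mm, Ī = 138 240 mm⁴.
Web: 8 × 400, A = 3 200 mm², y = 224 mm, Ī = 42 666 667 mm⁴.
Top flange: 120 × 24, A = 2 880 mm², y = 436 mm, Ī = 138 240 mm⁴.
Hole (subtracted): ⌀4, A = 12.566 mm², y = 224 mm, Ī = 12.566 mm⁴.
By symmetry the centroid is at mid-height, ȳ = 224 mm.
Transfer each piece to the centroidal x-axis using Ī + A·d² with d = y − 224:
  bottom flange: d = -212 mm → contributes +129 576 960 mm⁴
  web: d = 0 mm → contributes +42 666 667 mm⁴
  top flange: d = 212 mm → contributes +129 576 960 mm⁴
  hole: d = 0 mm → contributes −12.566 mm⁴
Total I = 301 820 574 mm⁴.

Ix ≈ 3.02 × 10⁸ mm⁴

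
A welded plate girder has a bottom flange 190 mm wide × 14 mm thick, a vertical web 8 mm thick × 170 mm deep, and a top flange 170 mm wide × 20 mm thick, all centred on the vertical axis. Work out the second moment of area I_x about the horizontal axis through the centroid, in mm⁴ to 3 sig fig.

I_x ≈ 5.58 × 10⁷ mm⁴

Split into non-overlapping primitives; take the origin at the lower-left of the bounding box.
Bottom plate: 190 × 14, A = 2 660 mm², y = 7 mm, Ī = 43 447 mm⁴.
Web plate: 8 × 170, A = 1 360 mm², y = 99 mm, Ī = 3 275 333 mm⁴.
Top plate: 170 × 20, A = 3 400 mm², y = 194 mm, Ī = 113 333 mm⁴.
Centroid: ȳ = ΣA·y / ΣA = 109.55 mm.
Transfer each piece to the horizontal axis through the centroid using Ī + A·d² with d = y − 109.55:
  bottom plate: d = -102.55 mm → contributes +28 017 270 mm⁴
  web plate: d = -10.55 mm → contributes +3 426 701 mm⁴
  top plate: d = 84.45 mm → contributes +24 361 539 mm⁴
Total I = 55 805 510 mm⁴.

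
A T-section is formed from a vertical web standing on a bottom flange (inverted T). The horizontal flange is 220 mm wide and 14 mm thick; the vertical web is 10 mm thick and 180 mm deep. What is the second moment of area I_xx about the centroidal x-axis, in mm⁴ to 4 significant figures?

Split into non-overlapping primitives; take the origin at the lower-left of the bounding box.
Flange: 220 × 14, A = 3 080 mm², y = 7 mm, Ī = 50306.7 mm⁴.
Web: 10 × 180, A = 1 800 mm², y = 104 mm, Ī = 4 860 000 mm⁴.
Centroid: ȳ = ΣA·y / ΣA = 42.7787 mm.
Transfer each piece to the centroidal x-axis using Ī + A·d² with d = y − 42.7787:
  flange: d = -35.7787 mm → contributes +3 993 059 mm⁴
  web: d = 61.2213 mm → contributes +11 606 488 mm⁴
Total I = 15 599 548 mm⁴.

I_xx ≈ 1.560 × 10⁷ mm⁴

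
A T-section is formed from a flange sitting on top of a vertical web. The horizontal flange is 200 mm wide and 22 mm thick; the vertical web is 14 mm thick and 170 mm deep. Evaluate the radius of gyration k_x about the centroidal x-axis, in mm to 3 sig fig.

k_x ≈ 54.5 mm

Break the section into simple shapes (no overlaps), measuring from the bottom-left corner of the bounding box.
Flange: 200 × 22, A = 4 400 mm², y = 181 mm, Ī = 177 467 mm⁴.
Web: 14 × 170, A = 2 380 mm², y = 85 mm, Ī = 5 731 833 mm⁴.
Centroid: ȳ = ΣA·y / ΣA = 147.3 mm.
Transfer each piece to the centroidal x-axis using Ī + A·d² with d = y − 147.3:
  flange: d = 33.699 mm → contributes +5 174 240 mm⁴
  web: d = -62.301 mm → contributes +14 969 566 mm⁴
Total I = 20 143 806 mm⁴.
Radius of gyration: k = √(I/A) = √(20 143 806 / 6 780) = 54.507 mm.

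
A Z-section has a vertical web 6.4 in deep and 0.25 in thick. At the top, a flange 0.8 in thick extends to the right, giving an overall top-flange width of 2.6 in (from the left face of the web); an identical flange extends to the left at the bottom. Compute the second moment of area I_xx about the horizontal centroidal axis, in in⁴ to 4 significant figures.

I_xx ≈ 35.14 in⁴

Decompose the section into non-overlapping parts with the origin at the bottom-left of its bounding rectangle.
Web: 0.25 × 6.4, A = 1.6 in², y = 3.2 in, Ī = 5.46133 in⁴.
Top flange (beyond web): 2.35 × 0.8, A = 1.88 in², y = 6 in, Ī = 0.100267 in⁴.
Bottom flange (beyond web): 2.35 × 0.8, A = 1.88 in², y = 0.4 in, Ī = 0.100267 in⁴.
Centroid: ȳ = ΣA·y / ΣA = 3.2 in.
Transfer each piece to the horizontal centroidal axis using Ī + A·d² with d = y − 3.2:
  web: d = 0 in → contributes +5.46133 in⁴
  top flange (beyond web): d = 2.8 in → contributes +14.8395 in⁴
  bottom flange (beyond web): d = -2.8 in → contributes +14.8395 in⁴
Total I = 35.1403 in⁴.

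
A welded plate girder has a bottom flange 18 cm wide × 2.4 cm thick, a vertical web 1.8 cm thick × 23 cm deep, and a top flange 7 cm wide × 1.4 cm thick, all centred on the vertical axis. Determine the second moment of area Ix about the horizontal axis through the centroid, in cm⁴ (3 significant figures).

Decompose the section into non-overlapping parts with the origin at the bottom-left of its bounding rectangle.
Bottom plate: 18 × 2.4, A = 43.2 cm², y = 1.2 cm, Ī = 20.736 cm⁴.
Web plate: 1.8 × 23, A = 41.4 cm², y = 13.9 cm, Ī = 1825.1 cm⁴.
Top plate: 7 × 1.4, A = 9.8 cm², y = 26.1 cm, Ī = 1.6007 cm⁴.
Centroid: ȳ = ΣA·y / ΣA = 9.3547 cm.
Transfer each piece to the horizontal axis through the centroid using Ī + A·d² with d = y − 9.3547:
  bottom plate: d = -8.1547 cm → contributes +2893.5 cm⁴
  web plate: d = 4.5453 cm → contributes +2680.4 cm⁴
  top plate: d = 16.745 cm → contributes +2749.6 cm⁴
Total I = 8323.4 cm⁴.

Ix ≈ 8320 cm⁴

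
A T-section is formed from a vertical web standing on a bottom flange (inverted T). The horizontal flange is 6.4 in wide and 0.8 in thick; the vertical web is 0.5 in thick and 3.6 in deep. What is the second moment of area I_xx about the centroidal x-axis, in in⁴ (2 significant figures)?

I_xx ≈ 8.7 in⁴

Split into non-overlapping primitives; take the origin at the lower-left of the bounding box.
Flange: 6.4 × 0.8, A = 5.12 in², y = 0.4 in, Ī = 0.2731 in⁴.
Web: 0.5 × 3.6, A = 1.8 in², y = 2.6 in, Ī = 1.944 in⁴.
Centroid: ȳ = ΣA·y / ΣA = 0.9723 in.
Transfer each piece to the centroidal x-axis using Ī + A·d² with d = y − 0.9723:
  flange: d = -0.5723 in → contributes +1.95 in⁴
  web: d = 1.628 in → contributes +6.713 in⁴
Total I = 8.663 in⁴.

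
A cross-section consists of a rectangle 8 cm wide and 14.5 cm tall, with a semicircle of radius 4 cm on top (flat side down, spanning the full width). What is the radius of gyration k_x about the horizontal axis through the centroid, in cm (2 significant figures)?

k_x ≈ 5.1 cm

Split into non-overlapping primitives; take the origin at the lower-left of the bounding box.
Rectangular body: 8 × 14.5, A = 116 cm², y = 7.25 cm, Ī = 2 032 cm⁴.
Semicircular cap: semicircle r = 4, A = 25.13 cm², y = 16.2 cm, Ī = 28.1 cm⁴.
Centroid: ȳ = ΣA·y / ΣA = 8.843 cm.
Transfer each piece to the horizontal axis through the centroid using Ī + A·d² with d = y − 8.843:
  rectangular body: d = -1.593 cm → contributes +2 327 cm⁴
  semicircular cap: d = 7.354 cm → contributes +1 387 cm⁴
Total I = 3 714 cm⁴.
Radius of gyration: k = √(I/A) = √(3 714 / 141.1) = 5.13 cm.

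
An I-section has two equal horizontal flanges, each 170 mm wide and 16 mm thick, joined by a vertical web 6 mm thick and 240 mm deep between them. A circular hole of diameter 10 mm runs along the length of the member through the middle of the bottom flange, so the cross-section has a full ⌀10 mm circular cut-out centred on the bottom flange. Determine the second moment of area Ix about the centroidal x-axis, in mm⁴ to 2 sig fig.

Break the section into simple shapes (no overlaps), measuring from the bottom-left corner of the bounding box.
Bottom flange: 170 × 16, A = 2 720 mm², y = 8 mm, Ī = 58 027 mm⁴.
Web: 6 × 240, A = 1 440 mm², y = 136 mm, Ī = 6 912 000 mm⁴.
Top flange: 170 × 16, A = 2 720 mm², y = 264 mm, Ī = 58 027 mm⁴.
Hole (subtracted): ⌀10, A = 78.54 mm², y = 8 mm, Ī = 490.9 mm⁴.
Centroid: ȳ = ΣA·y / ΣA = 137.5 mm.
Transfer each piece to the centroidal x-axis using Ī + A·d² with d = y − 137.5:
  bottom flange: d = -129.5 mm → contributes +45 657 665 mm⁴
  web: d = -1.478 mm → contributes +6 915 146 mm⁴
  top flange: d = 126.5 mm → contributes +43 599 233 mm⁴
  hole: d = -129.5 mm → contributes −1 317 177 mm⁴
Total I = 94 854 867 mm⁴.

Ix ≈ 9.5 × 10⁷ mm⁴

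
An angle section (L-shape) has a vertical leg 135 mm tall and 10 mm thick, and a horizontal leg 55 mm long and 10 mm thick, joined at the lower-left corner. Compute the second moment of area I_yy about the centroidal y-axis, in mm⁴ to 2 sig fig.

I_yy ≈ 3.4 × 10⁵ mm⁴

Break the section into simple shapes (no overlaps), measuring from the bottom-left corner of the bounding box.
Vertical leg: 10 × 135, A = 1 350 mm², x = 5 mm, Ī = 11 250 mm⁴.
Horizontal leg (remainder): 45 × 10, A = 450 mm², x = 32.5 mm, Ī = 75 938 mm⁴.
Centroid: x̄ = ΣA·x / ΣA = 11.88 mm.
Transfer each piece to the centroidal y-axis using Ī + A·d² with d = x − 11.88:
  vertical leg: d = -6.875 mm → contributes +75 059 mm⁴
  horizontal leg (remainder): d = 20.63 mm → contributes +267 363 mm⁴
Total I = 342 422 mm⁴.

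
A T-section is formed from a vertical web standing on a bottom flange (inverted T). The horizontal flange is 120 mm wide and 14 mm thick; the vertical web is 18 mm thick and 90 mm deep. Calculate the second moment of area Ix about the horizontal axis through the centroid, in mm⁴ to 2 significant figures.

Ix ≈ 3.4 × 10⁶ mm⁴

Treat the section as a set of non-overlapping primitives; coordinates are from the bounding-box lower-left.
Flange: 120 × 14, A = 1 680 mm², y = 7 mm, Ī = 27 440 mm⁴.
Web: 18 × 90, A = 1 620 mm², y = 59 mm, Ī = 1 093 500 mm⁴.
Centroid: ȳ = ΣA·y / ΣA = 32.53 mm.
Transfer each piece to the horizontal axis through the centroid using Ī + A·d² with d = y − 32.53:
  flange: d = -25.53 mm → contributes +1 122 198 mm⁴
  web: d = 26.47 mm → contributes +2 228 805 mm⁴
Total I = 3 351 003 mm⁴.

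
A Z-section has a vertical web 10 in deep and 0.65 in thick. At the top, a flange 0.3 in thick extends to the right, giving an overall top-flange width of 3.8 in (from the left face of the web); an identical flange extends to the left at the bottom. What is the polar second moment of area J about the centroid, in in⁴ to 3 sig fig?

J ≈ 107 in⁴

Break the section into simple shapes (no overlaps), measuring from the bottom-left corner of the bounding box.
Web: 0.65 × 10, A = 6.5 in², y = 5 in, Ī = 54.167 in⁴.
Top flange (beyond web): 3.15 × 0.3, A = 0.945 in², y = 9.85 in, Ī = 0.0070875 in⁴.
Bottom flange (beyond web): 3.15 × 0.3, A = 0.945 in², y = 0.15 in, Ī = 0.0070875 in⁴.
Centroid: ȳ = ΣA·y / ΣA = 5 in.
Transfer each piece to the centroidal x-axis using Ī + A·d² with d = y − 5:
  web: d = 0 in → contributes +54.167 in⁴
  top flange (beyond web): d = 4.85 in → contributes +22.236 in⁴
  bottom flange (beyond web): d = -4.85 in → contributes +22.236 in⁴
Total I = 98.638 in⁴.
For the y-axis: x̄ = 3.475 in.
Repeating about the centroidal y-axis gives I_y = 8.6145 in⁴.
Polar second moment: J = I_x + I_y = 107.25 in⁴.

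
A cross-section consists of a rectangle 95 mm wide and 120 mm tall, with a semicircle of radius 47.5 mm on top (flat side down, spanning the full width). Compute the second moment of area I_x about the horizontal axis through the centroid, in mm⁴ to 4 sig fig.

Treat the section as a set of non-overlapping primitives; coordinates are from the bounding-box lower-left.
Rectangular body: 95 × 120, A = 11 400 mm², y = 60 mm, Ī = 13 680 000 mm⁴.
Semicircular cap: semicircle r = 47.5, A = 3544.11 mm², y = 140.16 mm, Ī = 558 736 mm⁴.
Centroid: ȳ = ΣA·y / ΣA = 79.0105 mm.
Transfer each piece to the horizontal axis through the centroid using Ī + A·d² with d = y − 79.0105:
  rectangular body: d = -19.0105 mm → contributes +17 799 935 mm⁴
  semicircular cap: d = 61.1492 mm → contributes +13 810 939 mm⁴
Total I = 31 610 874 mm⁴.

I_x ≈ 3.161 × 10⁷ mm⁴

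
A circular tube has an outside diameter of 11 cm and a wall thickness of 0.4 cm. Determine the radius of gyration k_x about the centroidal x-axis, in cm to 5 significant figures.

k_x ≈ 3.7503 cm

Break the section into simple shapes (no overlaps), measuring from the bottom-left corner of the bounding box.
Outer circle: ⌀11, A = 95.03318 cm², y = 5.5 cm, Ī = 718.6884 cm⁴.
Bore (subtracted): ⌀10.2, A = 81.71282 cm², y = 5.5 cm, Ī = 531.3376 cm⁴.
By symmetry the centroid is at mid-height, ȳ = 5.5 cm.
All pieces are centred on the centroidal x-axis, so I = ΣĪ (holes subtracted) = 187.3508 cm⁴.
Radius of gyration: k = √(I/A) = √(187.3508 / 13.32035) = 3.750333 cm.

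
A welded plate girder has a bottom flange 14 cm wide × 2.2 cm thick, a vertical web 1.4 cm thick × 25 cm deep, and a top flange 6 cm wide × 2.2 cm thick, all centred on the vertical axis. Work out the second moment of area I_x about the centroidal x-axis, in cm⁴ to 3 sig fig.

I_x ≈ 9250 cm⁴

Treat the section as a set of non-overlapping primitives; coordinates are from the bounding-box lower-left.
Bottom plate: 14 × 2.2, A = 30.8 cm², y = 1.1 cm, Ī = 12.423 cm⁴.
Web plate: 1.4 × 25, A = 35 cm², y = 14.7 cm, Ī = 1822.9 cm⁴.
Top plate: 6 × 2.2, A = 13.2 cm², y = 28.3 cm, Ī = 5.324 cm⁴.
Centroid: ȳ = ΣA·y / ΣA = 11.67 cm.
Transfer each piece to the centroidal x-axis using Ī + A·d² with d = y − 11.67:
  bottom plate: d = -10.57 cm → contributes +3453.6 cm⁴
  web plate: d = 3.0299 cm → contributes +2144.2 cm⁴
  top plate: d = 16.63 cm → contributes +3655.8 cm⁴
Total I = 9253.7 cm⁴.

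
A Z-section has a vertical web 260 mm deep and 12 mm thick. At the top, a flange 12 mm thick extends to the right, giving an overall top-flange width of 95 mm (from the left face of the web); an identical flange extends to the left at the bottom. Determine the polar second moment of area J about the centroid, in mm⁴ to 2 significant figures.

Break the section into simple shapes (no overlaps), measuring from the bottom-left corner of the bounding box.
Web: 12 × 260, A = 3 120 mm², y = 130 mm, Ī = 17 576 000 mm⁴.
Top flange (beyond web): 83 × 12, A = 996 mm², y = 254 mm, Ī = 11 952 mm⁴.
Bottom flange (beyond web): 83 × 12, A = 996 mm², y = 6 mm, Ī = 11 952 mm⁴.
Centroid: ȳ = ΣA·y / ΣA = 130 mm.
Transfer each piece to the centroidal x-axis using Ī + A·d² with d = y − 130:
  web: d = 0 mm → contributes +17 576 000 mm⁴
  top flange (beyond web): d = 124 mm → contributes +15 326 448 mm⁴
  bottom flange (beyond web): d = -124 mm → contributes +15 326 448 mm⁴
Total I = 48 228 896 mm⁴.
For the y-axis: x̄ = 89 mm.
Repeating about the centroidal y-axis gives I_y = 5 675 464 mm⁴.
Polar second moment: J = I_x + I_y = 53 904 360 mm⁴.

J ≈ 5.4 × 10⁷ mm⁴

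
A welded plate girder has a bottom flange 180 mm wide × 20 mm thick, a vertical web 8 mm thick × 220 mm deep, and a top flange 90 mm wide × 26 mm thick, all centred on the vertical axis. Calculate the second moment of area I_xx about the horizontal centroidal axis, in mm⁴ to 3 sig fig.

I_xx ≈ 9.19 × 10⁷ mm⁴

Break the section into simple shapes (no overlaps), measuring from the bottom-left corner of the bounding box.
Bottom plate: 180 × 20, A = 3 600 mm², y = 10 mm, Ī = 120 000 mm⁴.
Web plate: 8 × 220, A = 1 760 mm², y = 130 mm, Ī = 7 098 667 mm⁴.
Top plate: 90 × 26, A = 2 340 mm², y = 253 mm, Ī = 131 820 mm⁴.
Centroid: ȳ = ΣA·y / ΣA = 111.28 mm.
Transfer each piece to the horizontal centroidal axis using Ī + A·d² with d = y − 111.28:
  bottom plate: d = -101.28 mm → contributes +37 044 089 mm⁴
  web plate: d = 18.725 mm → contributes +7 715 746 mm⁴
  top plate: d = 141.72 mm → contributes +47 132 788 mm⁴
Total I = 91 892 623 mm⁴.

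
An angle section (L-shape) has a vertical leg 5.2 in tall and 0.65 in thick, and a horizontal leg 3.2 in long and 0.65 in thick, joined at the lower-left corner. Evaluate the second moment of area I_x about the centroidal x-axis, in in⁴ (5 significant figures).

I_x ≈ 13.431 in⁴

Decompose the section into non-overlapping parts with the origin at the bottom-left of its bounding rectangle.
Vertical leg: 0.65 × 5.2, A = 3.38 in², y = 2.6 in, Ī = 7.616267 in⁴.
Horizontal leg (remainder): 2.55 × 0.65, A = 1.6575 in², y = 0.325 in, Ī = 0.05835781 in⁴.
Centroid: ȳ = ΣA·y / ΣA = 1.851452 in.
Transfer each piece to the centroidal x-axis using Ī + A·d² with d = y − 1.851452:
  vertical leg: d = 0.7485484 in → contributes +9.510164 in⁴
  horizontal leg (remainder): d = -1.526452 in → contributes +3.920423 in⁴
Total I = 13.43059 in⁴.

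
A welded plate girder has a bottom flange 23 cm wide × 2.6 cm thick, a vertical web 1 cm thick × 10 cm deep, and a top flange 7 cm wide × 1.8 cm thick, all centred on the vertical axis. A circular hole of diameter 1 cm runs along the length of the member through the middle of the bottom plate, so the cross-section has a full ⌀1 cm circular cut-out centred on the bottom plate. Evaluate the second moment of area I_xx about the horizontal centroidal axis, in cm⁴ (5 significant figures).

Break the section into simple shapes (no overlaps), measuring from the bottom-left corner of the bounding box.
Bottom plate: 23 × 2.6, A = 59.8 cm², y = 1.3 cm, Ī = 33.68733 cm⁴.
Web plate: 1 × 10, A = 10 cm², y = 7.6 cm, Ī = 83.33333 cm⁴.
Top plate: 7 × 1.8, A = 12.6 cm², y = 13.5 cm, Ī = 3.402 cm⁴.
Hole (subtracted): ⌀1, A = 0.7853982 cm², y = 1.3 cm, Ī = 0.04908739 cm⁴.
Centroid: ȳ = ΣA·y / ΣA = 3.955407 cm.
Transfer each piece to the horizontal centroidal axis using Ī + A·d² with d = y − 3.955407:
  bottom plate: d = -2.655407 cm → contributes +455.3483 cm⁴
  web plate: d = 3.644593 cm → contributes +216.1639 cm⁴
  top plate: d = 9.544593 cm → contributes +1151.253 cm⁴
  hole: d = -2.655407 cm → contributes −5.587077 cm⁴
Total I = 1817.178 cm⁴.

I_xx ≈ 1817.2 cm⁴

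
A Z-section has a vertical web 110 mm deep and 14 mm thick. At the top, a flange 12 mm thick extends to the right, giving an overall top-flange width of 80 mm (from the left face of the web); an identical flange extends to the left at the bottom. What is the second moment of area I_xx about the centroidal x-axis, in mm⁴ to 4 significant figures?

Break the section into simple shapes (no overlaps), measuring from the bottom-left corner of the bounding box.
Web: 14 × 110, A = 1 540 mm², y = 55 mm, Ī = 1 552 833 mm⁴.
Top flange (beyond web): 66 × 12, A = 792 mm², y = 104 mm, Ī = 9 504 mm⁴.
Bottom flange (beyond web): 66 × 12, A = 792 mm², y = 6 mm, Ī = 9 504 mm⁴.
Centroid: ȳ = ΣA·y / ΣA = 55 mm.
Transfer each piece to the centroidal x-axis using Ī + A·d² with d = y − 55:
  web: d = 0 mm → contributes +1 552 833 mm⁴
  top flange (beyond web): d = 49 mm → contributes +1 911 096 mm⁴
  bottom flange (beyond web): d = -49 mm → contributes +1 911 096 mm⁴
Total I = 5 375 025 mm⁴.

I_xx ≈ 5.375 × 10⁶ mm⁴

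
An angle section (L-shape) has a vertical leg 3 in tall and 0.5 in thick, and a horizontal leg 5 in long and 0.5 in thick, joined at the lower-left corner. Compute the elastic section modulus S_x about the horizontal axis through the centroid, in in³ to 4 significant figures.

Treat the section as a set of non-overlapping primitives; coordinates are from the bounding-box lower-left.
Vertical leg: 0.5 × 3, A = 1.5 in², y = 1.5 in, Ī = 1.125 in⁴.
Horizontal leg (remainder): 4.5 × 0.5, A = 2.25 in², y = 0.25 in, Ī = 0.046875 in⁴.
Centroid: ȳ = ΣA·y / ΣA = 0.75 in.
Transfer each piece to the horizontal axis through the centroid using Ī + A·d² with d = y − 0.75:
  vertical leg: d = 0.75 in → contributes +1.96875 in⁴
  horizontal leg (remainder): d = -0.5 in → contributes +0.609375 in⁴
Total I = 2.57813 in⁴.
Extreme fibre distance c = 2.25 in; S = I/c = 1.14583 in³.

S_x ≈ 1.146 in³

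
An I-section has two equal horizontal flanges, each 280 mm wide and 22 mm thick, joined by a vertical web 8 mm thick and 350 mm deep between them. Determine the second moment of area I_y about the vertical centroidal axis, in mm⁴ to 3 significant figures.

Treat the section as a set of non-overlapping primitives; coordinates are from the bounding-box lower-left.
Bottom flange: 280 × 22, A = 6 160 mm², x = 140 mm, Ī = 40 245 333 mm⁴.
Web: 8 × 350, A = 2 800 mm², x = 140 mm, Ī = 14 933 mm⁴.
Top flange: 280 × 22, A = 6 160 mm², x = 140 mm, Ī = 40 245 333 mm⁴.
By symmetry the centroid is at mid-width, x̄ = 140 mm.
All pieces are centred on the vertical centroidal axis, so I = ΣĪ = 80 505 600 mm⁴.

I_y ≈ 8.05 × 10⁷ mm⁴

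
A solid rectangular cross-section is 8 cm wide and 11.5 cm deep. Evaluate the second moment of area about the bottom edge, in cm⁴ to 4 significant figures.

I_base ≈ 4056 cm⁴

The section: 8 × 11.5, A = 92 cm², y = 5.75 cm, Ī = 1013.92 cm⁴.
Transfer it to a horizontal axis along the bottom face using Ī + A·d² with d = y − 0:
  the section: d = 5.75 cm → contributes +4055.67 cm⁴
Total I = 4055.67 cm⁴.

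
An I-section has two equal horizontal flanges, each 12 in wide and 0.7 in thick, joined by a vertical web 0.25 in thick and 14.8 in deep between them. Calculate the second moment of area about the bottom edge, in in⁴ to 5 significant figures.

I_base ≈ 2422.3 in⁴

Treat the section as a set of non-overlapping primitives; coordinates are from the bounding-box lower-left.
Bottom flange: 12 × 0.7, A = 8.4 in², y = 0.35 in, Ī = 0.343 in⁴.
Web: 0.25 × 14.8, A = 3.7 in², y = 8.1 in, Ī = 67.53733 in⁴.
Top flange: 12 × 0.7, A = 8.4 in², y = 15.85 in, Ī = 0.343 in⁴.
Transfer each piece to the base of the section using Ī + A·d² with d = y − 0:
  bottom flange: d = 0.35 in → contributes +1.372 in⁴
  web: d = 8.1 in → contributes +310.2943 in⁴
  top flange: d = 15.85 in → contributes +2110.612 in⁴
Total I = 2422.278 in⁴.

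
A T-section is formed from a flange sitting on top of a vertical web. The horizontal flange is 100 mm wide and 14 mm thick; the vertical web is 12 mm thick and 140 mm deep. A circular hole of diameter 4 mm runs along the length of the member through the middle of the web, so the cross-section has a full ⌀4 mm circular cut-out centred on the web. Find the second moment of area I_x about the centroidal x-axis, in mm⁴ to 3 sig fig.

Break the section into simple shapes (no overlaps), measuring from the bottom-left corner of the bounding box.
Flange: 100 × 14, A = 1 400 mm², y = 147 mm, Ī = 22 867 mm⁴.
Web: 12 × 140, A = 1 680 mm², y = 70 mm, Ī = 2 744 000 mm⁴.
Hole (subtracted): ⌀4, A = 12.566 mm², y = 70 mm, Ī = 12.566 mm⁴.
Centroid: ȳ = ΣA·y / ΣA = 105.14 mm.
Transfer each piece to the centroidal x-axis using Ī + A·d² with d = y − 105.14:
  flange: d = 41.857 mm → contributes +2 475 633 mm⁴
  web: d = -35.143 mm → contributes +4 818 897 mm⁴
  hole: d = -35.143 mm → contributes −15 533 mm⁴
Total I = 7 278 997 mm⁴.

I_x ≈ 7.28 × 10⁶ mm⁴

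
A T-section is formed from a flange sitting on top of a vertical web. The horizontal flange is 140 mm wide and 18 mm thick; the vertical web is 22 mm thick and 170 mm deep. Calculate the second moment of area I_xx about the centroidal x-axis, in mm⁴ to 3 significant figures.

I_xx ≈ 2.24 × 10⁷ mm⁴

Treat the section as a set of non-overlapping primitives; coordinates are from the bounding-box lower-left.
Flange: 140 × 18, A = 2 520 mm², y = 179 mm, Ī = 68 040 mm⁴.
Web: 22 × 170, A = 3 740 mm², y = 85 mm, Ī = 9 007 167 mm⁴.
Centroid: ȳ = ΣA·y / ΣA = 122.84 mm.
Transfer each piece to the centroidal x-axis using Ī + A·d² with d = y − 122.84:
  flange: d = 56.16 mm → contributes +8 015 911 mm⁴
  web: d = -37.84 mm → contributes +14 362 416 mm⁴
Total I = 22 378 327 mm⁴.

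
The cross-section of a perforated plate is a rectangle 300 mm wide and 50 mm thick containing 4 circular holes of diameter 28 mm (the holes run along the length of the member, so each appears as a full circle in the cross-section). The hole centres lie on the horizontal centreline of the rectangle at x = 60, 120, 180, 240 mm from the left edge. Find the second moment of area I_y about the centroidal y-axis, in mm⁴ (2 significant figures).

Decompose the section into non-overlapping parts with the origin at the bottom-left of its bounding rectangle.
Plate: 300 × 50, A = 15 000 mm², x = 150 mm, Ī = 112 500 000 mm⁴.
Hole 1 (subtracted): ⌀28, A = 615.8 mm², x = 60 mm, Ī = 30 172 mm⁴.
Hole 2 (subtracted): ⌀28, A = 615.8 mm², x = 120 mm, Ī = 30 172 mm⁴.
Hole 3 (subtracted): ⌀28, A = 615.8 mm², x = 180 mm, Ī = 30 172 mm⁴.
Hole 4 (subtracted): ⌀28, A = 615.8 mm², x = 240 mm, Ī = 30 172 mm⁴.
By symmetry the centroid is at mid-width, x̄ = 150 mm.
Transfer each piece to the centroidal y-axis using Ī + A·d² with d = x − 150:
  plate: d = 0 mm → contributes +112 500 000 mm⁴
  hole 1: d = -90 mm → contributes −5 017 764 mm⁴
  hole 2: d = -30 mm → contributes −584 349 mm⁴
  hole 3: d = 30 mm → contributes −584 349 mm⁴
  hole 4: d = 90 mm → contributes −5 017 764 mm⁴
Total I = 101 295 774 mm⁴.

I_y ≈ 1.0 × 10⁸ mm⁴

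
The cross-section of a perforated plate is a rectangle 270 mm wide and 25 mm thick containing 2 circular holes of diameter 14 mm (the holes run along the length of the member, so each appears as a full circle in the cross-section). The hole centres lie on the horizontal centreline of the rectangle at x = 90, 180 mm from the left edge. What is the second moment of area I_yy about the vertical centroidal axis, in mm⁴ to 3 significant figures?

I_yy ≈ 4.04 × 10⁷ mm⁴

Decompose the section into non-overlapping parts with the origin at the bottom-left of its bounding rectangle.
Plate: 270 × 25, A = 6 750 mm², x = 135 mm, Ī = 41 006 250 mm⁴.
Hole 1 (subtracted): ⌀14, A = 153.94 mm², x = 90 mm, Ī = 1885.7 mm⁴.
Hole 2 (subtracted): ⌀14, A = 153.94 mm², x = 180 mm, Ī = 1885.7 mm⁴.
By symmetry the centroid is at mid-width, x̄ = 135 mm.
Transfer each piece to the vertical centroidal axis using Ī + A·d² with d = x − 135:
  plate: d = 0 mm → contributes +41 006 250 mm⁴
  hole 1: d = -45 mm → contributes −313 610 mm⁴
  hole 2: d = 45 mm → contributes −313 610 mm⁴
Total I = 40 379 029 mm⁴.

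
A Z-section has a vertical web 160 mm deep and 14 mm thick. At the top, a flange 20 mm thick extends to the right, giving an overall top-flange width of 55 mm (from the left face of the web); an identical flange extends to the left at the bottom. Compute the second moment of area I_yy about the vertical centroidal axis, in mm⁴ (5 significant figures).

I_yy ≈ 1.5066 × 10⁶ mm⁴

Treat the section as a set of non-overlapping primitives; coordinates are from the bounding-box lower-left.
Web: 14 × 160, A = 2 240 mm², x = 48 mm, Ī = 36586.67 mm⁴.
Top flange (beyond web): 41 × 20, A = 820 mm², x = 75.5 mm, Ī = 114868.3 mm⁴.
Bottom flange (beyond web): 41 × 20, A = 820 mm², x = 20.5 mm, Ī = 114868.3 mm⁴.
Centroid: x̄ = ΣA·x / ΣA = 48 mm.
Transfer each piece to the vertical centroidal axis using Ī + A·d² with d = x − 48:
  web: d = 0 mm → contributes +36586.67 mm⁴
  top flange (beyond web): d = 27.5 mm → contributes +734993.3 mm⁴
  bottom flange (beyond web): d = -27.5 mm → contributes +734993.3 mm⁴
Total I = 1 506 573 mm⁴.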